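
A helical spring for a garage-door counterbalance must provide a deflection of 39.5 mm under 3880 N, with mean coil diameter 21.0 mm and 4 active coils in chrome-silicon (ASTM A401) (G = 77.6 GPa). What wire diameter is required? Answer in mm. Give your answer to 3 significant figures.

Required rate k = F/δ = 3880/39.5 = 98.228 N/mm
d = (8D³N_a·k / G)^(1/4) = (8·21.0³·4·98.228 / (77.6×10³))^0.25
  = (375.13)^0.25 = 4.4009 mm

4.40 mm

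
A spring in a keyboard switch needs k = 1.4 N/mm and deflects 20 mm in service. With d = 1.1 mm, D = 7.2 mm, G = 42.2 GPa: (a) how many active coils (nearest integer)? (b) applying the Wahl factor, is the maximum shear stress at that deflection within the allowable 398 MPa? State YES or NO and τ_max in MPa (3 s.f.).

(a) 15 coils; (b) NO, τ_max = 467 MPa

N_a = Gd⁴/(8D³k) = (42.2×10³)(1.1⁴)/(8·7.2³·1.4) = 14.78 → N_a = 15
Actual rate k = Gd⁴/(8D³·15) = 1.3794 N/mm
Working load F = kδ = 1.3794·20 = 27.589 N
C = 7.2/1.1 = 6.5455; K_W = (4C−1)/(4C−4)+0.615/C = 1.2292
τ_max = K_W·8FD/(πd³) = 1.2292·380.04 = 467.15 MPa
τ_max > 398 MPa → exceeds allowable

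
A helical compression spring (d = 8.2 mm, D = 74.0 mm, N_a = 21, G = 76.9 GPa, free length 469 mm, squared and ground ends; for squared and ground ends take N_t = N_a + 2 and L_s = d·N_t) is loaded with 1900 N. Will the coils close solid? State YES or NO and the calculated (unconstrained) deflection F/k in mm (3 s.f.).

YES, δ = 372 mm

k = Gd⁴/(8D³N_a) = (76.9×10³)(8.2⁴)/(8·74.0³·21) = 5.1071 N/mm
N_t = 23; L_s = 8.2·23 = 188.6 mm; δ_solid = L₀ − L_s = 469 − 188.6 = 280.4 mm
δ = F/k = 1900/5.1071 = 372.03 mm
δ ≥ δ_solid → spring goes solid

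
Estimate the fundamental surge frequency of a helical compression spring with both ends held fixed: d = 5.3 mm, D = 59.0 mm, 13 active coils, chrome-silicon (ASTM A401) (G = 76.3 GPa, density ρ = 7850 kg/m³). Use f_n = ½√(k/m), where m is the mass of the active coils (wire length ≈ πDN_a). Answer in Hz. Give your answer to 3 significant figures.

41.1 Hz

k = Gd⁴/(8D³N_a) = (76.3×10³)(5.3⁴)/(8·59.0³·13) = 2.8186 N/mm = 2818.6 N/m
Wire length L = πDN_a = π·59.0·13 = 2409.6 mm
m = ρ·(πd²/4)·L = 7850 × 22.062×10⁻⁶ m² × 2.4096 m = 0.41731 kg
f_n = ½√(k/m) = 0.5·√(2818.6/0.41731) = 0.5·√(6754.3) = 41.092 Hz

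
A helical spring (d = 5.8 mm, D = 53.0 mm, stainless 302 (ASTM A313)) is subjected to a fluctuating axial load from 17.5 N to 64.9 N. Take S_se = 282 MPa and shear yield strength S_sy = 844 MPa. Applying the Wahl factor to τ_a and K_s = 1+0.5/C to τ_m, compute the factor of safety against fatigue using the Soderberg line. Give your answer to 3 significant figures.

9.71

C = D/d = 53.0/5.8 = 9.1379; K_W = (4C−1)/(4C−4)+0.615/C = 1.1595; K_s = 1+0.5/C = 1.0547
F_a = (F_max−F_min)/2 = 23.7 N; F_m = (F_max+F_min)/2 = 41.2 N
τ_a = K_W·8F_aD/(πd³) = 1.1595 × 16.394 = 19.008 MPa
τ_m = K_s·8F_mD/(πd³) = 1.0547 × 28.499 = 30.058 MPa
Soderberg: 1/n_f = τ_a/S_se + τ_m/S_sy = 19.008/282 + 30.058/844 = 0.06740 + 0.03561 = 0.10302
n_f = 1/0.10302 = 9.707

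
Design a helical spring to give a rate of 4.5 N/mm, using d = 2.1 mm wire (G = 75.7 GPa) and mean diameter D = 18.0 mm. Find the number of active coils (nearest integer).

N_a = Gd⁴/(8D³k) = (75.7×10³ × 2.1⁴)/(8 × 18.0³ × 4.5)
    = 1.47222e+06 / 209952 = 7.012 → 7 coils

7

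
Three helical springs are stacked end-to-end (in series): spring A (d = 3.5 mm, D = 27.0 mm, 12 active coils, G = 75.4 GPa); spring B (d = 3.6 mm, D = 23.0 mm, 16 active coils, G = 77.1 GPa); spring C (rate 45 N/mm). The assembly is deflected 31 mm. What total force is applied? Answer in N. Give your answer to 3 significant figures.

100 N

k_A = Gd⁴/(8D³N_a) = (75.4×10³)(3.5⁴)/(8·27.0³·12) = 5.988 N/mm
k_B = Gd⁴/(8D³N_a) = (77.1×10³)(3.6⁴)/(8·23.0³·16) = 8.3152 N/mm
Series: 1/k_eq = 1/5.988 + 1/8.3152 + 1/45 = 0.30949; k_eq = 3.2312 N/mm
F = k_eq·δ = 3.2312·31 = 100.17 N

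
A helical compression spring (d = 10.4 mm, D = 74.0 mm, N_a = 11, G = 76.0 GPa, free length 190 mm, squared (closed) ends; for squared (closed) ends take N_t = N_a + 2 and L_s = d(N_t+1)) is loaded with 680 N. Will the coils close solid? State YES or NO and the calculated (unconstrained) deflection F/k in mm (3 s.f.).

NO, δ = 27.3 mm

k = Gd⁴/(8D³N_a) = (76.0×10³)(10.4⁴)/(8·74.0³·11) = 24.933 N/mm
N_t = 13; L_s = 10.4·14 = 145.6 mm; δ_solid = L₀ − L_s = 190 − 145.6 = 44.4 mm
δ = F/k = 680/24.933 = 27.273 mm
δ < δ_solid → spring does not go solid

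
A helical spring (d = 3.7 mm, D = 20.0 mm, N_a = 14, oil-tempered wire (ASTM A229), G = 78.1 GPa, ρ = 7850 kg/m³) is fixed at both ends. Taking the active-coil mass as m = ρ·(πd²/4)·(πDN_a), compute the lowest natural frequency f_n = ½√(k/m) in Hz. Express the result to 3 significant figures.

235 Hz

k = Gd⁴/(8D³N_a) = (78.1×10³)(3.7⁴)/(8·20.0³·14) = 16.336 N/mm = 16336 N/m
Wire length L = πDN_a = π·20.0·14 = 879.65 mm
m = ρ·(πd²/4)·L = 7850 × 10.752×10⁻⁶ m² × 0.87965 m = 0.074246 kg
f_n = ½√(k/m) = 0.5·√(16336/0.074246) = 0.5·√(2.2003e+05) = 234.54 Hz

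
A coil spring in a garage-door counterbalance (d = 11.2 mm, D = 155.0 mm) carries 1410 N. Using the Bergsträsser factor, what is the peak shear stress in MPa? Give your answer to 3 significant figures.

434 MPa

Spring index C = D/d = 155.0/11.2 = 13.8393
K_B = (4C+2)/(4C−3) = 57.357/52.357 = 1.0955
τ₀ = 8FD/(πd³) = 8·1410·155.0/(π·11.2³) = 1.7484e+06/4413.7 = 396.13 MPa
τ_max = K·τ₀ = 1.0955 × 396.13 = 433.96 MPa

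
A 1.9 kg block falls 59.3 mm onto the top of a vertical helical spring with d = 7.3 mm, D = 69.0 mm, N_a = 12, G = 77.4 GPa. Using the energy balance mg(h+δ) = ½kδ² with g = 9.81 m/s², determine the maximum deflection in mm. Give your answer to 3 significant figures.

20.7 mm

k = Gd⁴/(8D³N_a) = (77.4×10³)(7.3⁴)/(8·69.0³·12) = 6.9697 N/mm
W = mg = 1.9 × 9.81 = 18.639 N
½kδ² − Wδ − Wh = 0 → δ = (W + √(W² + 2kWh))/k
δ = (18.639 + √(347.41 + 15407.1))/6.9697 = (18.639 + 125.52)/6.9697 = 20.683 mm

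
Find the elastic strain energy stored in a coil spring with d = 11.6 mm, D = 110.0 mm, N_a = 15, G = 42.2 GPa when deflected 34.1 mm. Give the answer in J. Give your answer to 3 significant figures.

k = Gd⁴/(8D³N_a) = (42.2×10³)(11.6⁴)/(8·110.0³·15) = 4.7839 N/mm
U = ½kδ² = 0.5 × 4.7839 × 34.1² = 2781.4 N·mm = 2.7814 J

2.78 J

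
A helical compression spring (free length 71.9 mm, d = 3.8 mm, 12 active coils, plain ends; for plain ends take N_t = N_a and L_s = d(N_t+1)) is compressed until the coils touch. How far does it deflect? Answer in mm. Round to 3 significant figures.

22.5 mm

N_t = 12; L_s = 3.8·13 = 49.4 mm
δ_solid = L₀ − L_s = 71.9 − 49.4 = 22.5 mm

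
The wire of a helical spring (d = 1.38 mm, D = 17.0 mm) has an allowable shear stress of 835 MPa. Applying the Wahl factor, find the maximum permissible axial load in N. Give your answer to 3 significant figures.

45.4 N

C = D/d = 17.0/1.38 = 12.3188
K_W = (4C−1)/(4C−4) + 0.615/C = 48.275/45.275 + 0.0499 = 1.1162
τ_max = K·8FD/(πd³) → F_max = τ_allow·πd³/(8DK)
F_max = 835·π·1.38³/(8·17.0·1.1162) = 6894/151.8 = 45.415 N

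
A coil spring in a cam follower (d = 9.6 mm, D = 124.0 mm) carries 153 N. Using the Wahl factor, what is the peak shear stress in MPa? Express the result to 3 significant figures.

60.6 MPa

Spring index C = D/d = 124.0/9.6 = 12.9167
K_W = (4C−1)/(4C−4) + 0.615/C = 50.667/47.667 + 0.0476 = 1.1105
τ₀ = 8FD/(πd³) = 8·153·124.0/(π·9.6³) = 151776/2779.5 = 54.606 MPa
τ_max = K·τ₀ = 1.1105 × 54.606 = 60.643 MPa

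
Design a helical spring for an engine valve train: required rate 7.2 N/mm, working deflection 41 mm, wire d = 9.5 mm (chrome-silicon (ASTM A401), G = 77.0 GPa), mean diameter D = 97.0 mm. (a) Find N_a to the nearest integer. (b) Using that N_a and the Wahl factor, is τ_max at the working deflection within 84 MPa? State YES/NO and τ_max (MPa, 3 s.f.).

N_a = Gd⁴/(8D³k) = (77.0×10³)(9.5⁴)/(8·97.0³·7.2) = 11.93 → N_a = 12
Actual rate k = Gd⁴/(8D³·12) = 7.1581 N/mm
Working load F = kδ = 7.1581·41 = 293.48 N
C = 97.0/9.5 = 10.2105; K_W = (4C−1)/(4C−4)+0.615/C = 1.1417
τ_max = K_W·8FD/(πd³) = 1.1417·84.552 = 96.53 MPa
τ_max > 84 MPa → exceeds allowable

(a) 12 coils; (b) NO, τ_max = 96.5 MPa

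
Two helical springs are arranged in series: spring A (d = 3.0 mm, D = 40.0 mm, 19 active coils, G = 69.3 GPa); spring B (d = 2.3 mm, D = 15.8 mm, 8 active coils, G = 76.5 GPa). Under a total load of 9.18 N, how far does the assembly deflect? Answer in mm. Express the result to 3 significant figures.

17.0 mm

k_A = Gd⁴/(8D³N_a) = (69.3×10³)(3.0⁴)/(8·40.0³·19) = 0.57703 N/mm
k_B = Gd⁴/(8D³N_a) = (76.5×10³)(2.3⁴)/(8·15.8³·8) = 8.4805 N/mm
Series: 1/k_eq = 1/0.57703 + 1/8.4805 = 1.8509; k_eq = 0.54026 N/mm
δ = F/k_eq = 9.18/0.54026 = 16.992 mm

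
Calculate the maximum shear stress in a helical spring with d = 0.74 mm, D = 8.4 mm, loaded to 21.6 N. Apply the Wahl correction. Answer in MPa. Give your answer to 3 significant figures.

1280 MPa

Spring index C = D/d = 8.4/0.74 = 11.3514
K_W = (4C−1)/(4C−4) + 0.615/C = 44.405/41.405 + 0.0542 = 1.1266
τ₀ = 8FD/(πd³) = 8·21.6·8.4/(π·0.74³) = 1451.52/1.273 = 1140.2 MPa
τ_max = K·τ₀ = 1.1266 × 1140.2 = 1284.6 MPa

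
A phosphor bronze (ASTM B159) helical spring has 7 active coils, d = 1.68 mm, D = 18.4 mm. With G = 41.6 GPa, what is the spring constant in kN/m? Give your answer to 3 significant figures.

k = Gd⁴/(8D³N_a) = (41.6×10³ × 1.68⁴) / (8 × 18.4³ × 7)
  = 331383 / 348852 = 0.94992 N/mm

0.950 kN/m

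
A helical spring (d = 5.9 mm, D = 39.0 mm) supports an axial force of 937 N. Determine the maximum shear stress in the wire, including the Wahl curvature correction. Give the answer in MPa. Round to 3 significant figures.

Spring index C = D/d = 39.0/5.9 = 6.6102
K_W = (4C−1)/(4C−4) + 0.615/C = 25.441/22.441 + 0.0930 = 1.2267
τ₀ = 8FD/(πd³) = 8·937·39.0/(π·5.9³) = 292344/645.22 = 453.09 MPa
τ_max = K·τ₀ = 1.2267 × 453.09 = 555.82 MPa

556 MPa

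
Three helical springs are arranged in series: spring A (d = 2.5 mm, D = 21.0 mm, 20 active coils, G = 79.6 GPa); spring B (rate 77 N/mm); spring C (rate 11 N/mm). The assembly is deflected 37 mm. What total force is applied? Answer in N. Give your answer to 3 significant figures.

63.7 N

k_A = Gd⁴/(8D³N_a) = (79.6×10³)(2.5⁴)/(8·21.0³·20) = 2.0984 N/mm
Series: 1/k_eq = 1/2.0984 + 1/77 + 1/11 = 0.58044; k_eq = 1.7228 N/mm
F = k_eq·δ = 1.7228·37 = 63.745 N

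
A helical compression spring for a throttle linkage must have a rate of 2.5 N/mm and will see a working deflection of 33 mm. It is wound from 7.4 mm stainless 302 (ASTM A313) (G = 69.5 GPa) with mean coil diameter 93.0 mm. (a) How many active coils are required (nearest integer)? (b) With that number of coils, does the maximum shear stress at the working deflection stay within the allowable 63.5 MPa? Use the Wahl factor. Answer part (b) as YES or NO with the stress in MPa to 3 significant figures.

(a) 13 coils; (b) YES, τ_max = 53.5 MPa

N_a = Gd⁴/(8D³k) = (69.5×10³)(7.4⁴)/(8·93.0³·2.5) = 12.95 → N_a = 13
Actual rate k = Gd⁴/(8D³·13) = 2.4913 N/mm
Working load F = kδ = 2.4913·33 = 82.214 N
C = 93.0/7.4 = 12.5676; K_W = (4C−1)/(4C−4)+0.615/C = 1.1138
τ_max = K_W·8FD/(πd³) = 1.1138·48.048 = 53.514 MPa
τ_max ≤ 63.5 MPa → acceptable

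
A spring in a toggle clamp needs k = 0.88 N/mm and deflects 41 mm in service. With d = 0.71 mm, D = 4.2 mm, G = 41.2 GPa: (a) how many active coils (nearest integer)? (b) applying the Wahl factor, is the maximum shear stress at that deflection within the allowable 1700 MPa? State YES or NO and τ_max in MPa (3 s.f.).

N_a = Gd⁴/(8D³k) = (41.2×10³)(0.71⁴)/(8·4.2³·0.88) = 20.07 → N_a = 20
Actual rate k = Gd⁴/(8D³·20) = 0.88321 N/mm
Working load F = kδ = 0.88321·41 = 36.212 N
C = 4.2/0.71 = 5.9155; K_W = (4C−1)/(4C−4)+0.615/C = 1.2565
τ_max = K_W·8FD/(πd³) = 1.2565·1082.1 = 1359.7 MPa
τ_max ≤ 1700 MPa → acceptable

(a) 20 coils; (b) YES, τ_max = 1360 MPa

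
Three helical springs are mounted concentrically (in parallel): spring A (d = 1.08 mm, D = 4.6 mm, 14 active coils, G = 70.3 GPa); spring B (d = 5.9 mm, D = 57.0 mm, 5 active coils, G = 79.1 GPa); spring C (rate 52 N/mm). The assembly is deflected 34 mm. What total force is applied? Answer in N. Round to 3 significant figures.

2510 N

k_A = Gd⁴/(8D³N_a) = (70.3×10³)(1.08⁴)/(8·4.6³·14) = 8.7732 N/mm
k_B = Gd⁴/(8D³N_a) = (79.1×10³)(5.9⁴)/(8·57.0³·5) = 12.939 N/mm
Parallel: k_eq = 8.7732 + 12.939 + 52 = 73.712 N/mm
F = k_eq·δ = 73.712·34 = 2506.2 N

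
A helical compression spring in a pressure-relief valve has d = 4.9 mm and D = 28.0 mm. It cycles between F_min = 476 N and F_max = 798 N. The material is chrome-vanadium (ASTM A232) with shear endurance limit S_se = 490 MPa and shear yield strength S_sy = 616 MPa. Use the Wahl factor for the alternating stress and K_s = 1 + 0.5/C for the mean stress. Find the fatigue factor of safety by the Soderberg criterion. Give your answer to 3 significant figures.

C = D/d = 28.0/4.9 = 5.7143; K_W = (4C−1)/(4C−4)+0.615/C = 1.2667; K_s = 1+0.5/C = 1.0875
F_a = (F_max−F_min)/2 = 161 N; F_m = (F_max+F_min)/2 = 637 N
τ_a = K_W·8F_aD/(πd³) = 1.2667 × 97.574 = 123.6 MPa
τ_m = K_s·8F_mD/(πd³) = 1.0875 × 386.06 = 419.83 MPa
Soderberg: 1/n_f = τ_a/S_se + τ_m/S_sy = 123.6/490 + 419.83/616 = 0.25224 + 0.68155 = 0.93379
n_f = 1/0.93379 = 1.071

1.07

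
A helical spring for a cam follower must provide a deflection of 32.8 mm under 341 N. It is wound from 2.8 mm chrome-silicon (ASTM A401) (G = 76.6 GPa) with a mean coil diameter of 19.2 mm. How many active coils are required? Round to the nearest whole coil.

8

Required rate k = F/δ = 341/32.8 = 10.396 N/mm
N_a = Gd⁴/(8D³k) = (76.6×10³ × 2.8⁴)/(8 × 19.2³ × 10.396)
    = 4.70826e+06 / 588673 = 7.998 → 8 coils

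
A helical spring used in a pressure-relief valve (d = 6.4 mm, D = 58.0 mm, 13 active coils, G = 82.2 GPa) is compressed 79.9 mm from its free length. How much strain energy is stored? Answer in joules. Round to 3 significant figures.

21.7 J

k = Gd⁴/(8D³N_a) = (82.2×10³)(6.4⁴)/(8·58.0³·13) = 6.7963 N/mm
U = ½kδ² = 0.5 × 6.7963 × 79.9² = 21694 N·mm = 21.694 J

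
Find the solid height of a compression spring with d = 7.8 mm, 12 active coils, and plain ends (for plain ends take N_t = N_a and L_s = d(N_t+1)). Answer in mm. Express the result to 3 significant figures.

101 mm

plain ends: N_t = N_a = 12
L_s = d·(N_t+1) = 7.8 × 13 = 101.4 mm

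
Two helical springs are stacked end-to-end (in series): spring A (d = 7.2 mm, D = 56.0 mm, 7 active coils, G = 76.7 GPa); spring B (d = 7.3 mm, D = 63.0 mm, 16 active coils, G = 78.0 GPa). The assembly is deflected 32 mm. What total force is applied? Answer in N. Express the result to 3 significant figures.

166 N

k_A = Gd⁴/(8D³N_a) = (76.7×10³)(7.2⁴)/(8·56.0³·7) = 20.959 N/mm
k_B = Gd⁴/(8D³N_a) = (78.0×10³)(7.3⁴)/(8·63.0³·16) = 6.9208 N/mm
Series: 1/k_eq = 1/20.959 + 1/6.9208 = 0.1922; k_eq = 5.2028 N/mm
F = k_eq·δ = 5.2028·32 = 166.49 N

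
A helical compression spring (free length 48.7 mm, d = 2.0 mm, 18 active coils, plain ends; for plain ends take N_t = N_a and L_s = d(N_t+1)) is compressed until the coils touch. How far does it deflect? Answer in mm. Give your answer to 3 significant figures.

10.7 mm

N_t = 18; L_s = 2.0·19 = 38 mm
δ_solid = L₀ − L_s = 48.7 − 38 = 10.7 mm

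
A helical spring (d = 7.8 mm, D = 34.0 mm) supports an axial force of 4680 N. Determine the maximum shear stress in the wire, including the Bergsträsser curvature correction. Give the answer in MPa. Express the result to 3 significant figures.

Spring index C = D/d = 34.0/7.8 = 4.3590
K_B = (4C+2)/(4C−3) = 19.436/14.436 = 1.3464
τ₀ = 8FD/(πd³) = 8·4680·34.0/(π·7.8³) = 1.27296e+06/1490.8 = 853.85 MPa
τ_max = K·τ₀ = 1.3464 × 853.85 = 1149.6 MPa

1150 MPa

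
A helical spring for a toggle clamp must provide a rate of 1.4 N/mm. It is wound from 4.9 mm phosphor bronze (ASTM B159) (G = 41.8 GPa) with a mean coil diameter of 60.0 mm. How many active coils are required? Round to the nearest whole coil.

N_a = Gd⁴/(8D³k) = (41.8×10³ × 4.9⁴)/(8 × 60.0³ × 1.4)
    = 2.40969e+07 / 2.4192e+06 = 9.961 → 10 coils

10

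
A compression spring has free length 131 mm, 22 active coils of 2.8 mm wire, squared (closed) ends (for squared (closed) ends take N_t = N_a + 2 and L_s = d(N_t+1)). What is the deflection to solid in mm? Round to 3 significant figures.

N_t = 24; L_s = 2.8·25 = 70 mm
δ_solid = L₀ − L_s = 131 − 70 = 61 mm

61.0 mm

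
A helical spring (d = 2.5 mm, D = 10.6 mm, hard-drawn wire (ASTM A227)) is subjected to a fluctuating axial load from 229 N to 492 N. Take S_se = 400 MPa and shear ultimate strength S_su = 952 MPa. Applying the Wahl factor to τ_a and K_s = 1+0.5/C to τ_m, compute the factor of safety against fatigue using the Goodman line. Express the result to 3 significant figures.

C = D/d = 10.6/2.5 = 4.2400; K_W = (4C−1)/(4C−4)+0.615/C = 1.3765; K_s = 1+0.5/C = 1.1179
F_a = (F_max−F_min)/2 = 131.5 N; F_m = (F_max+F_min)/2 = 360.5 N
τ_a = K_W·8F_aD/(πd³) = 1.3765 × 227.17 = 312.71 MPa
τ_m = K_s·8F_mD/(πd³) = 1.1179 × 622.78 = 696.22 MPa
Goodman: 1/n_f = τ_a/S_se + τ_m/S_su = 312.71/400 + 696.22/952 = 0.78177 + 0.73132 = 1.5131
n_f = 1/1.5131 = 0.6609

0.661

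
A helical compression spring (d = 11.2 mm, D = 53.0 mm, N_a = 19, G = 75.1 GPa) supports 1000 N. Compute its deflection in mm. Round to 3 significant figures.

19.1 mm

k = Gd⁴/(8D³N_a) = (75.1×10³)(11.2⁴)/(8·53.0³·19) = 52.22 N/mm
δ = F/k = 1000 / 52.22 = 19.15 mm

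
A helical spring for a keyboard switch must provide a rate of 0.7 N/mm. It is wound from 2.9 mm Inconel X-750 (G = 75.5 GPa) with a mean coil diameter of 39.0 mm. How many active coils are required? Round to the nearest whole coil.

16

N_a = Gd⁴/(8D³k) = (75.5×10³ × 2.9⁴)/(8 × 39.0³ × 0.7)
    = 5.33997e+06 / 332186 = 16.08 → 16 coils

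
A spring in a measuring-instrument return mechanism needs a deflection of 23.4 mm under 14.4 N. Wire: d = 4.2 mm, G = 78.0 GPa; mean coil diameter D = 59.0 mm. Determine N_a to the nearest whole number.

Required rate k = F/δ = 14.4/23.4 = 0.61538 N/mm
N_a = Gd⁴/(8D³k) = (78.0×10³ × 4.2⁴)/(8 × 59.0³ × 0.61538)
    = 2.42712e+07 / 1.0111e+06 = 24 → 24 coils

24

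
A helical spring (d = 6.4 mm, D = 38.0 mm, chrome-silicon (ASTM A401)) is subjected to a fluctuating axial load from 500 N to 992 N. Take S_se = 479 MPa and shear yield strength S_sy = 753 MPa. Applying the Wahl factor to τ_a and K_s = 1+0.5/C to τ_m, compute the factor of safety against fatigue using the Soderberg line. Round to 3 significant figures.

C = D/d = 38.0/6.4 = 5.9375; K_W = (4C−1)/(4C−4)+0.615/C = 1.2555; K_s = 1+0.5/C = 1.0842
F_a = (F_max−F_min)/2 = 246 N; F_m = (F_max+F_min)/2 = 746 N
τ_a = K_W·8F_aD/(πd³) = 1.2555 × 90.807 = 114.01 MPa
τ_m = K_s·8F_mD/(πd³) = 1.0842 × 275.37 = 298.56 MPa
Soderberg: 1/n_f = τ_a/S_se + τ_m/S_sy = 114.01/479 + 298.56/753 = 0.23801 + 0.39650 = 0.63451
n_f = 1/0.63451 = 1.576

1.58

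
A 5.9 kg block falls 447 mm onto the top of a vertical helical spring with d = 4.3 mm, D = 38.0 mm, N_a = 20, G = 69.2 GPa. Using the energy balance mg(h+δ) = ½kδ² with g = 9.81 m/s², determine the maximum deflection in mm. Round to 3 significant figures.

162 mm

k = Gd⁴/(8D³N_a) = (69.2×10³)(4.3⁴)/(8·38.0³·20) = 2.6947 N/mm
W = mg = 5.9 × 9.81 = 57.879 N
½kδ² − Wδ − Wh = 0 → δ = (W + √(W² + 2kWh))/k
δ = (57.879 + √(3350 + 139434))/2.6947 = (57.879 + 377.87)/2.6947 = 161.71 mm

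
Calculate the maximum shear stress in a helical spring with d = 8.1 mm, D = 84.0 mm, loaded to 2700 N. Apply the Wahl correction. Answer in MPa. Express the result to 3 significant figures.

1240 MPa

Spring index C = D/d = 84.0/8.1 = 10.3704
K_W = (4C−1)/(4C−4) + 0.615/C = 40.481/37.481 + 0.0593 = 1.1393
τ₀ = 8FD/(πd³) = 8·2700·84.0/(π·8.1³) = 1.8144e+06/1669.6 = 1086.7 MPa
τ_max = K·τ₀ = 1.1393 × 1086.7 = 1238.2 MPa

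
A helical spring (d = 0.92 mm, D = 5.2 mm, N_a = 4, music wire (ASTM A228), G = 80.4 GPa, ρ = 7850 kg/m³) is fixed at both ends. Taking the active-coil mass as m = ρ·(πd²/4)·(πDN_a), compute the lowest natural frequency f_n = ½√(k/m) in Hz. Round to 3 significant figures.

3060 Hz

k = Gd⁴/(8D³N_a) = (80.4×10³)(0.92⁴)/(8·5.2³·4) = 12.801 N/mm = 12801 N/m
Wire length L = πDN_a = π·5.2·4 = 65.345 mm
m = ρ·(πd²/4)·L = 7850 × 0.66476×10⁻⁶ m² × 0.065345 m = 0.000341 kg
f_n = ½√(k/m) = 0.5·√(12801/0.000341) = 0.5·√(3.754e+07) = 3063.5 Hz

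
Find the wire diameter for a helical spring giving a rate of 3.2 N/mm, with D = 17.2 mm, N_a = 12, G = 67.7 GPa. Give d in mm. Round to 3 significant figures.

d = (8D³N_a·k / G)^(1/4) = (8·17.2³·12·3.2 / (67.7×10³))^0.25
  = (23.09)^0.25 = 2.1921 mm

2.19 mm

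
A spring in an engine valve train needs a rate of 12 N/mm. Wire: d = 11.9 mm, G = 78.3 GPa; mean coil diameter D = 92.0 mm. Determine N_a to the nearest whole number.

N_a = Gd⁴/(8D³k) = (78.3×10³ × 11.9⁴)/(8 × 92.0³ × 12)
    = 1.57018e+09 / 7.4754e+07 = 21 → 21 coils

21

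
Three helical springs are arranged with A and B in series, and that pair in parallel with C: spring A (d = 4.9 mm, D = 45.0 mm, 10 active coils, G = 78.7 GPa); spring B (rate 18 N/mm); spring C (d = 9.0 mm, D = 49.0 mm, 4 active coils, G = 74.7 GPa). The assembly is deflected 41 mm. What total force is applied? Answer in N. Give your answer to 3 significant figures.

5530 N

k_A = Gd⁴/(8D³N_a) = (78.7×10³)(4.9⁴)/(8·45.0³·10) = 6.2235 N/mm
k_C = Gd⁴/(8D³N_a) = (74.7×10³)(9.0⁴)/(8·49.0³·4) = 130.18 N/mm
Springs A,B series: k_AB = 1/(1/6.2235+1/18) = 4.6245 N/mm; parallel with C: k_eq = 4.6245+130.18 = 134.81 N/mm
F = k_eq·δ = 134.81·41 = 5527.1 N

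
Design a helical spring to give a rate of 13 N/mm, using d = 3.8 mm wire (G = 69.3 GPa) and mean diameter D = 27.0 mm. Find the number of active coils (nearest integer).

N_a = Gd⁴/(8D³k) = (69.3×10³ × 3.8⁴)/(8 × 27.0³ × 13)
    = 1.445e+07 / 2.04703e+06 = 7.059 → 7 coils

7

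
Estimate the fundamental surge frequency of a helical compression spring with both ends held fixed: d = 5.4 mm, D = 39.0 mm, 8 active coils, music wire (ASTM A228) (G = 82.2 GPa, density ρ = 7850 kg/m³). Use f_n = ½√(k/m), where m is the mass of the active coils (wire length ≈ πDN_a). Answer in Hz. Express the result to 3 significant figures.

k = Gd⁴/(8D³N_a) = (82.2×10³)(5.4⁴)/(8·39.0³·8) = 18.411 N/mm = 18411 N/m
Wire length L = πDN_a = π·39.0·8 = 980.18 mm
m = ρ·(πd²/4)·L = 7850 × 22.902×10⁻⁶ m² × 0.98018 m = 0.17622 kg
f_n = ½√(k/m) = 0.5·√(18411/0.17622) = 0.5·√(1.0448e+05) = 161.61 Hz

162 Hz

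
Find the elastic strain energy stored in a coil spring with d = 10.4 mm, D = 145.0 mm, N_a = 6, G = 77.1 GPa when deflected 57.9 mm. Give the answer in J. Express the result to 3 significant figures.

10.3 J

k = Gd⁴/(8D³N_a) = (77.1×10³)(10.4⁴)/(8·145.0³·6) = 6.1637 N/mm
U = ½kδ² = 0.5 × 6.1637 × 57.9² = 10332 N·mm = 10.332 J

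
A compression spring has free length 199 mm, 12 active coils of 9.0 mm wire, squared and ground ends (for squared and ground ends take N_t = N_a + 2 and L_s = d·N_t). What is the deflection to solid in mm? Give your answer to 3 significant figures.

N_t = 14; L_s = 9.0·14 = 126 mm
δ_solid = L₀ − L_s = 199 − 126 = 73 mm

73.0 mm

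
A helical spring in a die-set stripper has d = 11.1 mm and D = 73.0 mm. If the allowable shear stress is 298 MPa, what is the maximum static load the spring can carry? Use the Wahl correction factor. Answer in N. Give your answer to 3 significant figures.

1790 N

C = D/d = 73.0/11.1 = 6.5766
K_W = (4C−1)/(4C−4) + 0.615/C = 25.306/22.306 + 0.0935 = 1.2280
τ_max = K·8FD/(πd³) → F_max = τ_allow·πd³/(8DK)
F_max = 298·π·11.1³/(8·73.0·1.2280) = 1.2804e+06/717.15 = 1785.3 N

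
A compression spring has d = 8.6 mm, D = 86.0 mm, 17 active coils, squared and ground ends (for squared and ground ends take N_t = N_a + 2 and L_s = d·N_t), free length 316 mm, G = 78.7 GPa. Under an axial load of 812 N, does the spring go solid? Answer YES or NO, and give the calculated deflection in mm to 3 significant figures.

k = Gd⁴/(8D³N_a) = (78.7×10³)(8.6⁴)/(8·86.0³·17) = 4.9766 N/mm
N_t = 19; L_s = 8.6·19 = 163.4 mm; δ_solid = L₀ − L_s = 316 − 163.4 = 152.6 mm
δ = F/k = 812/4.9766 = 163.16 mm
δ ≥ δ_solid → spring goes solid

YES, δ = 163 mm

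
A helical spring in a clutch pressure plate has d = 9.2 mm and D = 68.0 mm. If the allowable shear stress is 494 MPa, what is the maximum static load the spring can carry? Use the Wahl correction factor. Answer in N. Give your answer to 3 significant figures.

C = D/d = 68.0/9.2 = 7.3913
K_W = (4C−1)/(4C−4) + 0.615/C = 28.565/25.565 + 0.0832 = 1.2006
τ_max = K·8FD/(πd³) → F_max = τ_allow·πd³/(8DK)
F_max = 494·π·9.2³/(8·68.0·1.2006) = 1.2085e+06/653.1 = 1850.4 N

1850 N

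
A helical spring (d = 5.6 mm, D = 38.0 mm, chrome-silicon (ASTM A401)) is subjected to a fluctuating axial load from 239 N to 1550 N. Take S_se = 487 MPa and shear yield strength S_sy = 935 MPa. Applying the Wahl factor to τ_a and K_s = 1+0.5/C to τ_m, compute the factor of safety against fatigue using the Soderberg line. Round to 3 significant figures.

0.680

C = D/d = 38.0/5.6 = 6.7857; K_W = (4C−1)/(4C−4)+0.615/C = 1.2203; K_s = 1+0.5/C = 1.0737
F_a = (F_max−F_min)/2 = 655.5 N; F_m = (F_max+F_min)/2 = 894.5 N
τ_a = K_W·8F_aD/(πd³) = 1.2203 × 361.19 = 440.74 MPa
τ_m = K_s·8F_mD/(πd³) = 1.0737 × 492.88 = 529.2 MPa
Soderberg: 1/n_f = τ_a/S_se + τ_m/S_sy = 440.74/487 + 529.2/935 = 0.90502 + 0.56599 = 1.471
n_f = 1/1.471 = 0.6798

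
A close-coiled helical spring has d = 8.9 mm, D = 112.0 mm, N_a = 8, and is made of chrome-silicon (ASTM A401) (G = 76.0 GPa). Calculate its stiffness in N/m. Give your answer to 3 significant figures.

k = Gd⁴/(8D³N_a) = (76.0×10³ × 8.9⁴) / (8 × 112.0³ × 8)
  = 4.76841e+08 / 8.99154e+07 = 5.3032 N/mm = 5303.2 N/m

5300 N/m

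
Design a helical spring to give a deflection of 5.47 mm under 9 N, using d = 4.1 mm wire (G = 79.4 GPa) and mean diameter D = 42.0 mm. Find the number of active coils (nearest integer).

23

Required rate k = F/δ = 9/5.47 = 1.6453 N/mm
N_a = Gd⁴/(8D³k) = (79.4×10³ × 4.1⁴)/(8 × 42.0³ × 1.6453)
    = 2.24365e+07 / 975199 = 23.01 → 23 coils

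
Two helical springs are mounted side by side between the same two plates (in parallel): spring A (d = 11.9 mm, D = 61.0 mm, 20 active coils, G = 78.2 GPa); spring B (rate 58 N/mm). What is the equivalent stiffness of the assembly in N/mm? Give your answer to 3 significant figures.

k_A = Gd⁴/(8D³N_a) = (78.2×10³)(11.9⁴)/(8·61.0³·20) = 43.18 N/mm
Parallel: k_eq = 43.18 + 58 = 101.18 N/mm

101 N/mm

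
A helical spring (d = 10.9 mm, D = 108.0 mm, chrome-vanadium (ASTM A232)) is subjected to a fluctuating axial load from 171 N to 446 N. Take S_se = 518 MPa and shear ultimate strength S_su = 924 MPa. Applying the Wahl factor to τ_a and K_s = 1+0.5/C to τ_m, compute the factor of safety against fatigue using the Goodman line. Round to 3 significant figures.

C = D/d = 108.0/10.9 = 9.9083; K_W = (4C−1)/(4C−4)+0.615/C = 1.1463; K_s = 1+0.5/C = 1.0505
F_a = (F_max−F_min)/2 = 137.5 N; F_m = (F_max+F_min)/2 = 308.5 N
τ_a = K_W·8F_aD/(πd³) = 1.1463 × 29.2 = 33.471 MPa
τ_m = K_s·8F_mD/(πd³) = 1.0505 × 65.515 = 68.821 MPa
Goodman: 1/n_f = τ_a/S_se + τ_m/S_su = 33.471/518 + 68.821/924 = 0.06462 + 0.07448 = 0.1391
n_f = 1/0.1391 = 7.189

7.19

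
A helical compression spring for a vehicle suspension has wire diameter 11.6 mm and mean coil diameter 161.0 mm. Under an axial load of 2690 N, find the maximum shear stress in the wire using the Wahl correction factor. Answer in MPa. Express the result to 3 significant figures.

Spring index C = D/d = 161.0/11.6 = 13.8793
K_W = (4C−1)/(4C−4) + 0.615/C = 54.517/51.517 + 0.0443 = 1.1025
τ₀ = 8FD/(πd³) = 8·2690·161.0/(π·11.6³) = 3.46472e+06/4903.7 = 706.55 MPa
τ_max = K·τ₀ = 1.1025 × 706.55 = 779 MPa

779 MPa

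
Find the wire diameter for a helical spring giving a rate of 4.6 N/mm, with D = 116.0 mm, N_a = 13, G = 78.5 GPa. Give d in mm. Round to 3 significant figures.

d = (8D³N_a·k / G)^(1/4) = (8·116.0³·13·4.6 / (78.5×10³))^0.25
  = (9512.5)^0.25 = 9.8758 mm

9.88 mm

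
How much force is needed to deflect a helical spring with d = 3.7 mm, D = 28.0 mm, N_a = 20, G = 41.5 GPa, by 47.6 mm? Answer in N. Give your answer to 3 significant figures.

k = Gd⁴/(8D³N_a) = (41.5×10³)(3.7⁴)/(8·28.0³·20) = 2.2144 N/mm
F = k·δ = 2.2144 × 47.6 = 105.41 N

105 N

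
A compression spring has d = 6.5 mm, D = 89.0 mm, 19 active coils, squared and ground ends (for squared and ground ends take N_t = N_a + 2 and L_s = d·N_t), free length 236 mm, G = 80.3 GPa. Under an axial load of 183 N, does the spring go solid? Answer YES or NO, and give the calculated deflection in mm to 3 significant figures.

k = Gd⁴/(8D³N_a) = (80.3×10³)(6.5⁴)/(8·89.0³·19) = 1.3377 N/mm
N_t = 21; L_s = 6.5·21 = 136.5 mm; δ_solid = L₀ − L_s = 236 − 136.5 = 99.5 mm
δ = F/k = 183/1.3377 = 136.8 mm
δ ≥ δ_solid → spring goes solid

YES, δ = 137 mm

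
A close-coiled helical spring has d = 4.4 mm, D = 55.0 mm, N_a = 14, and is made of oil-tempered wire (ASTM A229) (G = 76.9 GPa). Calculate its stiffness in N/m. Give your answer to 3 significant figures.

k = Gd⁴/(8D³N_a) = (76.9×10³ × 4.4⁴) / (8 × 55.0³ × 14)
  = 2.88229e+07 / 1.8634e+07 = 1.5468 N/mm = 1546.8 N/m

1550 N/m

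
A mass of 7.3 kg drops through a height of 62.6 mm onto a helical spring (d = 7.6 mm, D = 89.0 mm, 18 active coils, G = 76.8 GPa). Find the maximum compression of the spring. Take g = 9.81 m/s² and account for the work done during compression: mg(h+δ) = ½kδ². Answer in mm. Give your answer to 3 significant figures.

k = Gd⁴/(8D³N_a) = (76.8×10³)(7.6⁴)/(8·89.0³·18) = 2.524 N/mm
W = mg = 7.3 × 9.81 = 71.613 N
½kδ² − Wδ − Wh = 0 → δ = (W + √(W² + 2kWh))/k
δ = (71.613 + √(5128.4 + 22629.7))/2.524 = (71.613 + 166.61)/2.524 = 94.384 mm

94.4 mm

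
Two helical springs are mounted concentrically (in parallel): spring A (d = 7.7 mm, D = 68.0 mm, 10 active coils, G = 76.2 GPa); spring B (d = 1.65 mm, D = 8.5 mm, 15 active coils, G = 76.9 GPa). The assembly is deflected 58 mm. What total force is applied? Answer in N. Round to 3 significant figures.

1070 N

k_A = Gd⁴/(8D³N_a) = (76.2×10³)(7.7⁴)/(8·68.0³·10) = 10.649 N/mm
k_B = Gd⁴/(8D³N_a) = (76.9×10³)(1.65⁴)/(8·8.5³·15) = 7.7344 N/mm
Parallel: k_eq = 10.649 + 7.7344 = 18.383 N/mm
F = k_eq·δ = 18.383·58 = 1066.2 N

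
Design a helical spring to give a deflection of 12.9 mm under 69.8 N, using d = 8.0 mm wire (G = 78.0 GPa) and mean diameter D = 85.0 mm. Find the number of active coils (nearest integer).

12

Required rate k = F/δ = 69.8/12.9 = 5.4109 N/mm
N_a = Gd⁴/(8D³k) = (78.0×10³ × 8.0⁴)/(8 × 85.0³ × 5.4109)
    = 3.19488e+08 / 2.65835e+07 = 12.02 → 12 coils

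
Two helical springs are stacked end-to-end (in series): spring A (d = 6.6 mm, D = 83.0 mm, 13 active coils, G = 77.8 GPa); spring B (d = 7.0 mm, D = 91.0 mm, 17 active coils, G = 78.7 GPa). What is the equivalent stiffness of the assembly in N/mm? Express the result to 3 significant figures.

1.06 N/mm

k_A = Gd⁴/(8D³N_a) = (77.8×10³)(6.6⁴)/(8·83.0³·13) = 2.4825 N/mm
k_B = Gd⁴/(8D³N_a) = (78.7×10³)(7.0⁴)/(8·91.0³·17) = 1.8438 N/mm
Series: 1/k_eq = 1/2.4825 + 1/1.8438 = 0.94519; k_eq = 1.058 N/mm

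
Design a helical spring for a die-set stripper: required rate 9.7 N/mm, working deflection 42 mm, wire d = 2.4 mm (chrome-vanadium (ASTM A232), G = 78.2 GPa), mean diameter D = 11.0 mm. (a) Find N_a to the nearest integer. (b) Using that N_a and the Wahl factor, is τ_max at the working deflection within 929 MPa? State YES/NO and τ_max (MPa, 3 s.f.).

(a) 25 coils; (b) NO, τ_max = 1110 MPa

N_a = Gd⁴/(8D³k) = (78.2×10³)(2.4⁴)/(8·11.0³·9.7) = 25.12 → N_a = 25
Actual rate k = Gd⁴/(8D³·25) = 9.7464 N/mm
Working load F = kδ = 9.7464·42 = 409.35 N
C = 11.0/2.4 = 4.5833; K_W = (4C−1)/(4C−4)+0.615/C = 1.3435
τ_max = K_W·8FD/(πd³) = 1.3435·829.45 = 1114.4 MPa
τ_max > 929 MPa → exceeds allowable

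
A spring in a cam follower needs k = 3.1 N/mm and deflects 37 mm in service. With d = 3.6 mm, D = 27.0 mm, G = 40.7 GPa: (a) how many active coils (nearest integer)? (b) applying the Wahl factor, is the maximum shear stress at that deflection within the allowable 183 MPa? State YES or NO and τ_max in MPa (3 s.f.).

(a) 14 coils; (b) NO, τ_max = 202 MPa

N_a = Gd⁴/(8D³k) = (40.7×10³)(3.6⁴)/(8·27.0³·3.1) = 14 → N_a = 14
Actual rate k = Gd⁴/(8D³·14) = 3.101 N/mm
Working load F = kδ = 3.101·37 = 114.74 N
C = 27.0/3.6 = 7.5000; K_W = (4C−1)/(4C−4)+0.615/C = 1.1974
τ_max = K_W·8FD/(πd³) = 1.1974·169.08 = 202.45 MPa
τ_max > 183 MPa → exceeds allowable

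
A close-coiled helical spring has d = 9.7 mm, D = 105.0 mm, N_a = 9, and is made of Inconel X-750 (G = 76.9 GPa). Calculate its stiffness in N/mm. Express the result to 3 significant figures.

8.17 N/mm

k = Gd⁴/(8D³N_a) = (76.9×10³ × 9.7⁴) / (8 × 105.0³ × 9)
  = 6.8079e+08 / 8.3349e+07 = 8.1679 N/mm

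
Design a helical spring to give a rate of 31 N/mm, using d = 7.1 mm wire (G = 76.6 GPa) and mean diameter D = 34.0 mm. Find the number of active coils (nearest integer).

20

N_a = Gd⁴/(8D³k) = (76.6×10³ × 7.1⁴)/(8 × 34.0³ × 31)
    = 1.94653e+08 / 9.74739e+06 = 19.97 → 20 coils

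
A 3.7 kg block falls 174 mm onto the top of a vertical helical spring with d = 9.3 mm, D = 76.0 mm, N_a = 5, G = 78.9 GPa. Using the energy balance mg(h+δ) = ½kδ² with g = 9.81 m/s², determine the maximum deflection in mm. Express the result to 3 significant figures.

20.5 mm

k = Gd⁴/(8D³N_a) = (78.9×10³)(9.3⁴)/(8·76.0³·5) = 33.613 N/mm
W = mg = 3.7 × 9.81 = 36.297 N
½kδ² − Wδ − Wh = 0 → δ = (W + √(W² + 2kWh))/k
δ = (36.297 + √(1317.5 + 424579))/33.613 = (36.297 + 652.61)/33.613 = 20.495 mm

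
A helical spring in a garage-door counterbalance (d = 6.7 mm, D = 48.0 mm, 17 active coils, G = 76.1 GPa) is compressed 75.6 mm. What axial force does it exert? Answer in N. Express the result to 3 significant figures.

k = Gd⁴/(8D³N_a) = (76.1×10³)(6.7⁴)/(8·48.0³·17) = 10.196 N/mm
F = k·δ = 10.196 × 75.6 = 770.8 N

771 N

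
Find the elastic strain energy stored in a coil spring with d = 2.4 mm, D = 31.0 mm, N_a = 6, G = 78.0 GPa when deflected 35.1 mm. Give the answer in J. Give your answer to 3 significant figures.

k = Gd⁴/(8D³N_a) = (78.0×10³)(2.4⁴)/(8·31.0³·6) = 1.8097 N/mm
U = ½kδ² = 0.5 × 1.8097 × 35.1² = 1114.8 N·mm = 1.1148 J

1.11 J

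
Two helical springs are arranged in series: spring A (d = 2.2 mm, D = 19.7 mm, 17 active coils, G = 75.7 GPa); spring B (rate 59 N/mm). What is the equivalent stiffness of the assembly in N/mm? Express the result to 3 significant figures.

k_A = Gd⁴/(8D³N_a) = (75.7×10³)(2.2⁴)/(8·19.7³·17) = 1.7055 N/mm
Series: 1/k_eq = 1/1.7055 + 1/59 = 0.60329; k_eq = 1.6576 N/mm

1.66 N/mm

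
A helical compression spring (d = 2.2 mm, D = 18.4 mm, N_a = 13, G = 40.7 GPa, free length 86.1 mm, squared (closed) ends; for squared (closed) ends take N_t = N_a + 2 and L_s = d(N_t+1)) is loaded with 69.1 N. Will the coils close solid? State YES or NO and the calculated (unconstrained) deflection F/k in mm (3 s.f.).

NO, δ = 47.0 mm

k = Gd⁴/(8D³N_a) = (40.7×10³)(2.2⁴)/(8·18.4³·13) = 1.4716 N/mm
N_t = 15; L_s = 2.2·16 = 35.2 mm; δ_solid = L₀ − L_s = 86.1 − 35.2 = 50.9 mm
δ = F/k = 69.1/1.4716 = 46.955 mm
δ < δ_solid → spring does not go solid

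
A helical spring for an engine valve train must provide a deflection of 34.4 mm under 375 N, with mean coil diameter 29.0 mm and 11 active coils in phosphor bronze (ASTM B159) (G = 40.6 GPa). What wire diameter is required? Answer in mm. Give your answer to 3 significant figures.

4.90 mm

Required rate k = F/δ = 375/34.4 = 10.901 N/mm
d = (8D³N_a·k / G)^(1/4) = (8·29.0³·11·10.901 / (40.6×10³))^0.25
  = (576.27)^0.25 = 4.8995 mm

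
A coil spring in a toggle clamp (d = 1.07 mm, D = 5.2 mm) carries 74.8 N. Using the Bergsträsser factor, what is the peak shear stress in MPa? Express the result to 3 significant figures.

Spring index C = D/d = 5.2/1.07 = 4.8598
K_B = (4C+2)/(4C−3) = 21.439/16.439 = 1.3042
τ₀ = 8FD/(πd³) = 8·74.8·5.2/(π·1.07³) = 3111.68/3.8486 = 808.53 MPa
τ_max = K·τ₀ = 1.3042 × 808.53 = 1054.4 MPa

1050 MPa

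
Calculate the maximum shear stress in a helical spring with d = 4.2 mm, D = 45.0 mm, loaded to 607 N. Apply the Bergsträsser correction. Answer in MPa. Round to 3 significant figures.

Spring index C = D/d = 45.0/4.2 = 10.7143
K_B = (4C+2)/(4C−3) = 44.857/39.857 = 1.1254
τ₀ = 8FD/(πd³) = 8·607·45.0/(π·4.2³) = 218520/232.75 = 938.84 MPa
τ_max = K·τ₀ = 1.1254 × 938.84 = 1056.6 MPa

1060 MPa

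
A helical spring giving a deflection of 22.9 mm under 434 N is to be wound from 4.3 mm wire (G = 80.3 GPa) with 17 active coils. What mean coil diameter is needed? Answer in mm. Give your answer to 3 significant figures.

22.0 mm

Required rate k = F/δ = 434/22.9 = 18.952 N/mm
D = (Gd⁴/(8N_a·k))^(1/3) = (80.3×10³·4.3⁴/(8·17·18.952))^(1/3)
  = (10651.1)^(1/3) = 22.0022 mm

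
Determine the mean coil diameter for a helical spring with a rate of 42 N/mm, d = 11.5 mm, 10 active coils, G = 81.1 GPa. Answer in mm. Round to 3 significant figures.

75.0 mm

D = (Gd⁴/(8N_a·k))^(1/3) = (81.1×10³·11.5⁴/(8·10·42))^(1/3)
  = (422156)^(1/3) = 75.0166 mm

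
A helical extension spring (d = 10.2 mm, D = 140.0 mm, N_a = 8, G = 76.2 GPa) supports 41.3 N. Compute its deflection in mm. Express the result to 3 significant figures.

8.79 mm

k = Gd⁴/(8D³N_a) = (76.2×10³)(10.2⁴)/(8·140.0³·8) = 4.6967 N/mm
δ = F/k = 41.3 / 4.6967 = 8.7934 mm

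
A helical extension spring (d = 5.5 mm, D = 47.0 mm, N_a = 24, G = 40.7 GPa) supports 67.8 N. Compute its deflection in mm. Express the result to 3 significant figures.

36.3 mm

k = Gd⁴/(8D³N_a) = (40.7×10³)(5.5⁴)/(8·47.0³·24) = 1.8683 N/mm
δ = F/k = 67.8 / 1.8683 = 36.289 mm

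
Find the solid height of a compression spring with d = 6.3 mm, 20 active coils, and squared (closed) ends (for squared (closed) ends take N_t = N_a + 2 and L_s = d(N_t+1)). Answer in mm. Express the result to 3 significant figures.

squared (closed) ends: N_t = N_a + 2 = 20 + 2 = 22
L_s = d·(N_t+1) = 6.3 × 23 = 144.9 mm

145 mm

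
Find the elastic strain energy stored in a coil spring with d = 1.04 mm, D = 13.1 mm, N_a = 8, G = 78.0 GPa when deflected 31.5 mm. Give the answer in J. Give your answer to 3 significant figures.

0.315 J

k = Gd⁴/(8D³N_a) = (78.0×10³)(1.04⁴)/(8·13.1³·8) = 0.63421 N/mm
U = ½kδ² = 0.5 × 0.63421 × 31.5² = 314.65 N·mm = 0.31465 J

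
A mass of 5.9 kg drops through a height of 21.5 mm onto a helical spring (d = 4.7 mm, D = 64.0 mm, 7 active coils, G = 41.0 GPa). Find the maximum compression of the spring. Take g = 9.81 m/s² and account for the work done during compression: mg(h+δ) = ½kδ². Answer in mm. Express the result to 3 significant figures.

103 mm

k = Gd⁴/(8D³N_a) = (41.0×10³)(4.7⁴)/(8·64.0³·7) = 1.3628 N/mm
W = mg = 5.9 × 9.81 = 57.879 N
½kδ² − Wδ − Wh = 0 → δ = (W + √(W² + 2kWh))/k
δ = (57.879 + √(3350 + 3391.85))/1.3628 = (57.879 + 82.109)/1.3628 = 102.72 mm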